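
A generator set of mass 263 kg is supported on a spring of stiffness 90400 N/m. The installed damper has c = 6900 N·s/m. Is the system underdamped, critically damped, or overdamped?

c_c = 2√(k·m) = 9752 N·s/m; ζ = c/c_c = 6900/9752 = 0.708.
Since ζ < 1 the system is underdamped.

underdamped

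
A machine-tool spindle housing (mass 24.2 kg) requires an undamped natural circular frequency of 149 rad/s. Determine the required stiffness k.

k = m·ω_n² = 24.2 × 149.0² = 24.2 × 22200 = 537300 N/m.

537000 N/m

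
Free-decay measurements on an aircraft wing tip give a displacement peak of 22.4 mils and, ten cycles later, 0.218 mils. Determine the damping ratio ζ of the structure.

Logarithmic decrement δ = (1/n)·ln(x₀/x_n) = (1/10)·ln(22.4/0.218) = (1/10)·ln(102.8) = 0.4632.
ζ = δ/√(4π² + δ²) = 0.4632/√(39.48 + 0.215) = 0.4632/6.300 = 0.07353.

0.0735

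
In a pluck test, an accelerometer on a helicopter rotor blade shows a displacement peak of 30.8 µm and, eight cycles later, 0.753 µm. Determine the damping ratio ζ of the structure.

Logarithmic decrement δ = (1/n)·ln(x₀/x_n) = (1/8)·ln(30.8/0.753) = (1/8)·ln(40.90) = 0.4639.
ζ = δ/√(4π² + δ²) = 0.4639/√(39.48 + 0.215) = 0.4639/6.300 = 0.07363.

0.0736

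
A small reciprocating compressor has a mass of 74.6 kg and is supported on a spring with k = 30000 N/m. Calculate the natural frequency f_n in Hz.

3.19 Hz

ω_n = √(k/m) = √(30000/74.6) = √402.1 = 20.05 rad/s.
f_n = ω_n/(2π) = 20.05/6.283 = 3.192 Hz.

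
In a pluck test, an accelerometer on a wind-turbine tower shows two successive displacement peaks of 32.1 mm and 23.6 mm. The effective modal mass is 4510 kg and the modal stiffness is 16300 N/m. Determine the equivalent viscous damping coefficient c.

839 N·s/m

Logarithmic decrement δ = (1/n)·ln(x₀/x_n) = (1/1)·ln(32.1/23.6) = (1/1)·ln(1.360) = 0.3076.
ζ = δ/√(4π² + δ²) = 0.3076/√(39.48 + 0.0946) = 0.3076/6.291 = 0.04890.
c = ζ · 2√(km) = 0.04890 × 2√(16300 × 4510) = 0.04890 × 17150 = 838.5 N·s/m.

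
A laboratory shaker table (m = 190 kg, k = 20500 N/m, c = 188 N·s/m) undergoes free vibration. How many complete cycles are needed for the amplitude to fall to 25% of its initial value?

ζ = c/(2√(km)) = 188/(2√(20500 × 190)) = 188/3947 = 0.04763.
Logarithmic decrement δ = 2πζ/√(1 − ζ²) = 2π × 0.04763/√(1 − 0.00227) = 0.2996.
x_n/x₀ = e^(−nδ) ≤ 0.25; take ln: n ≥ ln(1/0.25)/δ = 1.386/0.2996 = 4.627.
So 5 complete cycles are required.

5 cycles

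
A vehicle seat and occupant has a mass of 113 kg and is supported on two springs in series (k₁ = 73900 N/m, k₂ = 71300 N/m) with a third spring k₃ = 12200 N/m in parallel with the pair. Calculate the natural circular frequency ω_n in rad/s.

20.7 rad/s

Series pair: k_s = k₁k₂/(k₁+k₂) = (73900)(71300)/(73900 + 71300) = 36290 N/m. In parallel with k₃: k_eq = 36290 + 12200 = 48490 N/m.
ω_n = √(k_eq/m) = √(48490/113) = √429.1 = 20.71 rad/s.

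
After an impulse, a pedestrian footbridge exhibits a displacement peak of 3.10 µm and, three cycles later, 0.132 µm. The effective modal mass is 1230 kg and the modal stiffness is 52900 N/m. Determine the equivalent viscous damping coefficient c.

Logarithmic decrement δ = (1/n)·ln(x₀/x_n) = (1/3)·ln(3.10/0.132) = (1/3)·ln(23.48) = 1.052.
ζ = δ/√(4π² + δ²) = 1.052/√(39.48 + 1.11) = 1.052/6.371 = 0.1652.
c = ζ · 2√(km) = 0.1652 × 2√(52900 × 1230) = 0.1652 × 16130 = 2664 N·s/m.

2660 N·s/m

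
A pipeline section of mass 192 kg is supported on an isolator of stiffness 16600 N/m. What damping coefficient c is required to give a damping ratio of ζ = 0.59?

2110 N·s/m

c_c = 2√(k·m) = 2√(16600 × 192) = 3571 N·s/m.
c = ζ·c_c = 0.59 × 3571 = 2107 N·s/m.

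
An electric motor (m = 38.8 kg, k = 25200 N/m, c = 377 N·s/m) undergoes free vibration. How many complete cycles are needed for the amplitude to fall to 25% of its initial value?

ζ = c/(2√(km)) = 377/(2√(25200 × 38.8)) = 377/1978 = 0.1906.
Logarithmic decrement δ = 2πζ/√(1 − ζ²) = 2π × 0.1906/√(1 − 0.0363) = 1.220.
x_n/x₀ = e^(−nδ) ≤ 0.25; take ln: n ≥ ln(1/0.25)/δ = 1.386/1.220 = 1.136.
So 2 complete cycles are required.

2 cycles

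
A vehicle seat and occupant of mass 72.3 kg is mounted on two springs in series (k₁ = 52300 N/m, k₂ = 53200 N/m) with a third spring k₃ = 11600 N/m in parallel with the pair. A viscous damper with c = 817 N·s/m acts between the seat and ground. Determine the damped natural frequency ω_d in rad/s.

22.2 rad/s

Series pair: k_s = k₁k₂/(k₁+k₂) = (52300)(53200)/(52300 + 53200) = 26370 N/m. In parallel with k₃: k_eq = 26370 + 11600 = 37970 N/m.
ω_n = √(k_eq/m) = √(37970/72.3) = 22.92 rad/s.
Critical damping c_c = 2√(k_eq·m) = 2√(37970 × 72.3) = 3314 N·s/m, so ζ = c/c_c = 817/3314 = 0.2465.
ω_d = ω_n√(1 − ζ²) = 22.92 × √(1 − 0.0608) = 22.21 rad/s.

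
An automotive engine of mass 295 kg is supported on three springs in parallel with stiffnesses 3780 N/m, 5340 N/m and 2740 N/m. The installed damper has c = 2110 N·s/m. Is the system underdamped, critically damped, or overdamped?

underdamped

Parallel springs add: k_eq = 3780 + 5340 + 2740 = 11860 N/m.
c_c = 2√(k_eq·m) = 3741 N·s/m; ζ = c/c_c = 2110/3741 = 0.564.
Since ζ < 1 the system is underdamped.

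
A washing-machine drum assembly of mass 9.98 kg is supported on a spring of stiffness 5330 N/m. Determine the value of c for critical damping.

461 N·s/m

c_c = 2√(k·m) = 2√(5330 × 9.98) = 2 × 230.6 = 461.3 N·s/m.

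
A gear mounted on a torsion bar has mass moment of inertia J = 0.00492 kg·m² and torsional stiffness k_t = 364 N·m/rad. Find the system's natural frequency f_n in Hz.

43.3 Hz

ω_n = √(k_t/J) = √(364/0.00492) = √73980 = 272.0 rad/s.
f_n = ω_n/(2π) = 272.0/6.283 = 43.29 Hz.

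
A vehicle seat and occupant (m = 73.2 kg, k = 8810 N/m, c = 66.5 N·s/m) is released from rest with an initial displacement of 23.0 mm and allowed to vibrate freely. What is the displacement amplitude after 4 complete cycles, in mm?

ζ = c/(2√(km)) = 66.5/(2√(8810 × 73.2)) = 66.5/1606 = 0.04140.
Logarithmic decrement δ = 2πζ/√(1 − ζ²) = 2π × 0.04140/√(1 − 0.00171) = 0.2604.
After n cycles, x_n/x₀ = e^(−nδ), so x_4 = 23.0 × e^(−4 × 0.2604) = 23.0 × 0.3529 = 8.117 mm.

8.12 mm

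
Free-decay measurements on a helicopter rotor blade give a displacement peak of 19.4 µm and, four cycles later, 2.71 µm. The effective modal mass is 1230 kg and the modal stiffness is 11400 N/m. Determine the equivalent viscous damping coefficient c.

Logarithmic decrement δ = (1/n)·ln(x₀/x_n) = (1/4)·ln(19.4/2.71) = (1/4)·ln(7.159) = 0.4921.
ζ = δ/√(4π² + δ²) = 0.4921/√(39.48 + 0.242) = 0.4921/6.302 = 0.07808.
c = ζ · 2√(km) = 0.07808 × 2√(11400 × 1230) = 0.07808 × 7489 = 584.7 N·s/m.

585 N·s/m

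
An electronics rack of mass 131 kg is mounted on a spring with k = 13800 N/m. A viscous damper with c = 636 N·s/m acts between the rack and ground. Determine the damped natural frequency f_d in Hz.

1.59 Hz

ω_n = √(k/m) = √(13800/131) = 10.26 rad/s.
Critical damping c_c = 2√(k·m) = 2√(13800 × 131) = 2689 N·s/m, so ζ = c/c_c = 636/2689 = 0.2365.
ω_d = ω_n√(1 − ζ²) = 10.26 × √(1 − 0.0559) = 9.973 rad/s.
f_d = ω_d/(2π) = 1.587 Hz.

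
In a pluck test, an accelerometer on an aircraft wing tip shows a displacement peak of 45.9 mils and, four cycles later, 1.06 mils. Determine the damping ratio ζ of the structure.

Logarithmic decrement δ = (1/n)·ln(x₀/x_n) = (1/4)·ln(45.9/1.06) = (1/4)·ln(43.30) = 0.9420.
ζ = δ/√(4π² + δ²) = 0.9420/√(39.48 + 0.887) = 0.9420/6.353 = 0.1483.

0.148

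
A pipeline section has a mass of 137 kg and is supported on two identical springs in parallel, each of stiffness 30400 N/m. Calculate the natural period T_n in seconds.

0.298 s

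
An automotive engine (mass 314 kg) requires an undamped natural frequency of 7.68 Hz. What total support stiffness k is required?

731000 N/m

ω_n = 2πf_n = 2π × 7.68 = 48.25 rad/s.
k = m·ω_n² = 314 × 48.25² = 314 × 2329 = 731200 N/m.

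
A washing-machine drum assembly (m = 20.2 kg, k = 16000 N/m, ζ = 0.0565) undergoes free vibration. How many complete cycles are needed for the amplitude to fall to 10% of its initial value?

7 cycles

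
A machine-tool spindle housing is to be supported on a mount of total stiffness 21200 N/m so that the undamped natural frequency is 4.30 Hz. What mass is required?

29.0 kg

ω_n = 2πf_n = 2π × 4.30 = 27.02 rad/s.
m = k/ω_n² = 21200/27.02² = 21200/730.0 = 29.04 kg.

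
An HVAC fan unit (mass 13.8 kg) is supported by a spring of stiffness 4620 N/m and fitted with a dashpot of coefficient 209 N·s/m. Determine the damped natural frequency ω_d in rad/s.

16.7 rad/s

ω_n = √(k/m) = √(4620/13.8) = 18.30 rad/s.
Critical damping c_c = 2√(k·m) = 2√(4620 × 13.8) = 505.0 N·s/m, so ζ = c/c_c = 209/505.0 = 0.4139.
ω_d = ω_n√(1 − ζ²) = 18.30 × √(1 − 0.171) = 16.66 rad/s.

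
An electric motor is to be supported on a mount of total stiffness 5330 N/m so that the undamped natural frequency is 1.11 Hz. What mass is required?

ω_n = 2πf_n = 2π × 1.11 = 6.974 rad/s.
m = k/ω_n² = 5330/6.974² = 5330/48.64 = 109.6 kg.

110 kg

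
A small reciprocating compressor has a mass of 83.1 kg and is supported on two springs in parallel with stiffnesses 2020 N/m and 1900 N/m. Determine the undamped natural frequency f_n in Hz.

1.09 Hz

Parallel springs add: k_eq = 2020 + 1900 = 3920 N/m.
ω_n = √(k_eq/m) = √(3920/83.1) = √47.17 = 6.868 rad/s.
f_n = ω_n/(2π) = 6.868/6.283 = 1.093 Hz.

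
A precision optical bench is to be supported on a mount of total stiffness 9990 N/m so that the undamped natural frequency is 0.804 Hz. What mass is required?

391 kg

ω_n = 2πf_n = 2π × 0.804 = 5.052 rad/s.
m = k/ω_n² = 9990/5.052² = 9990/25.52 = 391.5 kg.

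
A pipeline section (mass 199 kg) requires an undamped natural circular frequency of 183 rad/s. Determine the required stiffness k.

6660000 N/m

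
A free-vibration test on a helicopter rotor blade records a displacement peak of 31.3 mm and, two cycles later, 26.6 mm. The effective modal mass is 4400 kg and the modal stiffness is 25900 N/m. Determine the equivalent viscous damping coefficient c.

276 N·s/m

Logarithmic decrement δ = (1/n)·ln(x₀/x_n) = (1/2)·ln(31.3/26.6) = (1/2)·ln(1.177) = 0.08135.
ζ = δ/√(4π² + δ²) = 0.08135/√(39.48 + 0.00662) = 0.08135/6.284 = 0.01295.
c = ζ · 2√(km) = 0.01295 × 2√(25900 × 4400) = 0.01295 × 21350 = 276.4 N·s/m.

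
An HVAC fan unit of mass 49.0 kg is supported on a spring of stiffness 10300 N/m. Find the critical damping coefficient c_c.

1420 N·s/m

c_c = 2√(k·m) = 2√(10300 × 49.0) = 2 × 710.4 = 1421 N·s/m.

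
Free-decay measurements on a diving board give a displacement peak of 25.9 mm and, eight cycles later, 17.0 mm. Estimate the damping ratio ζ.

Logarithmic decrement δ = (1/n)·ln(x₀/x_n) = (1/8)·ln(25.9/17.0) = (1/8)·ln(1.524) = 0.05263.
ζ = δ/√(4π² + δ²) = 0.05263/√(39.48 + 0.00277) = 0.05263/6.283 = 0.008376.

0.00838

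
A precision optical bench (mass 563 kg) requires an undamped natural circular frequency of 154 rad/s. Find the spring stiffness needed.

13400000 N/m

k = m·ω_n² = 563 × 154.0² = 563 × 23720 = 13350000 N/m.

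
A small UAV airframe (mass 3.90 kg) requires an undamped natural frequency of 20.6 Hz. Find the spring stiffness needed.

ω_n = 2πf_n = 2π × 20.6 = 129.4 rad/s.
k = m·ω_n² = 3.90 × 129.4² = 3.90 × 16750 = 65340 N/m.

65300 N/m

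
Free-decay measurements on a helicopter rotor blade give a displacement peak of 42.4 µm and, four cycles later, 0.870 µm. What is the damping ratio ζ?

0.153

Logarithmic decrement δ = (1/n)·ln(x₀/x_n) = (1/4)·ln(42.4/0.870) = (1/4)·ln(48.74) = 0.9716.
ζ = δ/√(4π² + δ²) = 0.9716/√(39.48 + 0.944) = 0.9716/6.358 = 0.1528.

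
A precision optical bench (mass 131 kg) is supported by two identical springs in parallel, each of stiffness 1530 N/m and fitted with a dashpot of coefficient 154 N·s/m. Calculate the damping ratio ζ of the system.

0.122

Parallel springs add: k_eq = 2 × 1530 = 3060 N/m.
ω_n = √(k_eq/m) = √(3060/131) = 4.833 rad/s.
Critical damping c_c = 2√(k_eq·m) = 2√(3060 × 131) = 1266 N·s/m, so ζ = c/c_c = 154/1266 = 0.1216.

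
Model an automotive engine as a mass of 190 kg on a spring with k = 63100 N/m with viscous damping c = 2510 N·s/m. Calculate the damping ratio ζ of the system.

0.362

ω_n = √(k/m) = √(63100/190) = 18.22 rad/s.
Critical damping c_c = 2√(k·m) = 2√(63100 × 190) = 6925 N·s/m, so ζ = c/c_c = 2510/6925 = 0.3625.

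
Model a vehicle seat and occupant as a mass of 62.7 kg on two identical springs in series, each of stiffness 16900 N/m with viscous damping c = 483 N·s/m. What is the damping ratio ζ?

Series springs: 1/k_eq = 2/16900, so k_eq = 16900/2 = 8450 N/m.
ω_n = √(k_eq/m) = √(8450/62.7) = 11.61 rad/s.
Critical damping c_c = 2√(k_eq·m) = 2√(8450 × 62.7) = 1456 N·s/m, so ζ = c/c_c = 483/1456 = 0.3318.

0.332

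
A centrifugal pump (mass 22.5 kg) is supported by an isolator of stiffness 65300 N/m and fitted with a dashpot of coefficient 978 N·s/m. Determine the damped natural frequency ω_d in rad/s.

49.3 rad/s

ω_n = √(k/m) = √(65300/22.5) = 53.87 rad/s.
Critical damping c_c = 2√(k·m) = 2√(65300 × 22.5) = 2424 N·s/m, so ζ = c/c_c = 978/2424 = 0.4034.
ω_d = ω_n√(1 − ζ²) = 53.87 × √(1 − 0.163) = 49.29 rad/s.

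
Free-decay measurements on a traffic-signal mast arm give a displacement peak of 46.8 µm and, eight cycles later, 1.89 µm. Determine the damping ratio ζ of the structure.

0.0637

Logarithmic decrement δ = (1/n)·ln(x₀/x_n) = (1/8)·ln(46.8/1.89) = (1/8)·ln(24.76) = 0.4012.
ζ = δ/√(4π² + δ²) = 0.4012/√(39.48 + 0.161) = 0.4012/6.296 = 0.06372.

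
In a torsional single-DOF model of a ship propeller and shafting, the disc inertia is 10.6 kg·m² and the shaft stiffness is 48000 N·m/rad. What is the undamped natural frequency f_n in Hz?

10.7 Hz

ω_n = √(k_t/J) = √(48000/10.6) = √4528 = 67.29 rad/s.
f_n = ω_n/(2π) = 67.29/6.283 = 10.71 Hz.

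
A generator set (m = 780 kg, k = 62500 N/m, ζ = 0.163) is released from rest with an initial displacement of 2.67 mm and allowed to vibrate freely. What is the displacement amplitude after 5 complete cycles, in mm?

0.0149 mm

Logarithmic decrement δ = 2πζ/√(1 − ζ²) = 2π × 0.1630/√(1 − 0.0266) = 1.038.
After n cycles, x_n/x₀ = e^(−nδ), so x_5 = 2.67 × e^(−5 × 1.038) = 2.67 × 0.005571 = 0.01487 mm.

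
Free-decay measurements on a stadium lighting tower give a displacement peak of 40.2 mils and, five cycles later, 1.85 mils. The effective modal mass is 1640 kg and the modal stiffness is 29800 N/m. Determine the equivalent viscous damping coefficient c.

1360 N·s/m

Logarithmic decrement δ = (1/n)·ln(x₀/x_n) = (1/5)·ln(40.2/1.85) = (1/5)·ln(21.73) = 0.6157.
ζ = δ/√(4π² + δ²) = 0.6157/√(39.48 + 0.379) = 0.6157/6.313 = 0.09753.
c = ζ · 2√(km) = 0.09753 × 2√(29800 × 1640) = 0.09753 × 13980 = 1364 N·s/m.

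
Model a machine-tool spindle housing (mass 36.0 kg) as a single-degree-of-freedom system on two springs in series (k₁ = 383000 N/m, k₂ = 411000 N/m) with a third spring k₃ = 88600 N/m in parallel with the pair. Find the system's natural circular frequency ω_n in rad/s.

Series pair: k_s = k₁k₂/(k₁+k₂) = (383000)(411000)/(383000 + 411000) = 198300 N/m. In parallel with k₃: k_eq = 198300 + 88600 = 286900 N/m.
ω_n = √(k_eq/m) = √(286900/36.0) = √7968 = 89.26 rad/s.

89.3 rad/s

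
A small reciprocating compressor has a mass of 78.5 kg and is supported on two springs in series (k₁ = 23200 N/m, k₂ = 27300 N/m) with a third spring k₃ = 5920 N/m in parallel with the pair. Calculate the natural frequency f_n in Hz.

2.44 Hz

Series pair: k_s = k₁k₂/(k₁+k₂) = (23200)(27300)/(23200 + 27300) = 12540 N/m. In parallel with k₃: k_eq = 12540 + 5920 = 18460 N/m.
ω_n = √(k_eq/m) = √(18460/78.5) = √235.2 = 15.34 rad/s.
f_n = ω_n/(2π) = 15.34/6.283 = 2.441 Hz.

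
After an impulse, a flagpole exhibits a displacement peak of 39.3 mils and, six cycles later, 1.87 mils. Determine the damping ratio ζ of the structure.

Logarithmic decrement δ = (1/n)·ln(x₀/x_n) = (1/6)·ln(39.3/1.87) = (1/6)·ln(21.02) = 0.5075.
ζ = δ/√(4π² + δ²) = 0.5075/√(39.48 + 0.258) = 0.5075/6.304 = 0.08052.

0.0805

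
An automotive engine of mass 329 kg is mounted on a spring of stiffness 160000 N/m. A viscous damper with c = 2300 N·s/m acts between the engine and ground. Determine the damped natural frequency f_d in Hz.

ω_n = √(k/m) = √(160000/329) = 22.05 rad/s.
Critical damping c_c = 2√(k·m) = 2√(160000 × 329) = 14510 N·s/m, so ζ = c/c_c = 2300/14510 = 0.1585.
ω_d = ω_n√(1 − ζ²) = 22.05 × √(1 − 0.0251) = 21.77 rad/s.
f_d = ω_d/(2π) = 3.465 Hz.

3.47 Hz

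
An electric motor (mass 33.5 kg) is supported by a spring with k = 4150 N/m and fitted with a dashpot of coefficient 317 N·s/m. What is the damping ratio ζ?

0.425

ω_n = √(k/m) = √(4150/33.5) = 11.13 rad/s.
Critical damping c_c = 2√(k·m) = 2√(4150 × 33.5) = 745.7 N·s/m, so ζ = c/c_c = 317/745.7 = 0.4251.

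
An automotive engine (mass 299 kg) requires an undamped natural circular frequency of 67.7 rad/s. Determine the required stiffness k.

k = m·ω_n² = 299 × 67.70² = 299 × 4583 = 1370000 N/m.

1370000 N/m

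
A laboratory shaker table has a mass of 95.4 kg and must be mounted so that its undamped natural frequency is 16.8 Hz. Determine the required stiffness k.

1060000 N/m

ω_n = 2πf_n = 2π × 16.8 = 105.6 rad/s.
k = m·ω_n² = 95.4 × 105.6² = 95.4 × 11140 = 1063000 N/m.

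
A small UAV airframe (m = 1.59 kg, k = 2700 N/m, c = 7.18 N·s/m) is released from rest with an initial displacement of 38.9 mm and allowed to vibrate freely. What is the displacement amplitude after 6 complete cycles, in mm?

4.92 mm

ζ = c/(2√(km)) = 7.18/(2√(2700 × 1.59)) = 7.18/131.0 = 0.05479.
Logarithmic decrement δ = 2πζ/√(1 − ζ²) = 2π × 0.05479/√(1 − 0.00300) = 0.3448.
After n cycles, x_n/x₀ = e^(−nδ), so x_6 = 38.9 × e^(−6 × 0.3448) = 38.9 × 0.1263 = 4.915 mm.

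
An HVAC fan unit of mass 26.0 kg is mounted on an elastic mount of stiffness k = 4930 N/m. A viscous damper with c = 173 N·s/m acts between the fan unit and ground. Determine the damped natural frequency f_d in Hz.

2.13 Hz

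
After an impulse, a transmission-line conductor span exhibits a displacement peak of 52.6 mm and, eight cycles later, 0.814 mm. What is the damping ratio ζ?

0.0826

Logarithmic decrement δ = (1/n)·ln(x₀/x_n) = (1/8)·ln(52.6/0.814) = (1/8)·ln(64.62) = 0.5211.
ζ = δ/√(4π² + δ²) = 0.5211/√(39.48 + 0.272) = 0.5211/6.305 = 0.08265.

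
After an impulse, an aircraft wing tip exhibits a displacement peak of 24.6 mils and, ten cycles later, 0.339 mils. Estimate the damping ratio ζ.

0.0680

Logarithmic decrement δ = (1/n)·ln(x₀/x_n) = (1/10)·ln(24.6/0.339) = (1/10)·ln(72.57) = 0.4285.
ζ = δ/√(4π² + δ²) = 0.4285/√(39.48 + 0.184) = 0.4285/6.298 = 0.06803.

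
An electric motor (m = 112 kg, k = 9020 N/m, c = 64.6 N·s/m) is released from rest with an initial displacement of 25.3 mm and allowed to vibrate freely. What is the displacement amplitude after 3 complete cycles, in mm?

ζ = c/(2√(km)) = 64.6/(2√(9020 × 112)) = 64.6/2010 = 0.03214.
Logarithmic decrement δ = 2πζ/√(1 − ζ²) = 2π × 0.03214/√(1 − 0.00103) = 0.2020.
After n cycles, x_n/x₀ = e^(−nδ), so x_3 = 25.3 × e^(−3 × 0.2020) = 25.3 × 0.5455 = 13.80 mm.

13.8 mm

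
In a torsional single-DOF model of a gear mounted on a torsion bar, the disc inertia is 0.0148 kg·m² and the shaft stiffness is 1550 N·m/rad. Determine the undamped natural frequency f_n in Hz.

51.5 Hz

ω_n = √(k_t/J) = √(1550/0.0148) = √104700 = 323.6 rad/s.
f_n = ω_n/(2π) = 323.6/6.283 = 51.51 Hz.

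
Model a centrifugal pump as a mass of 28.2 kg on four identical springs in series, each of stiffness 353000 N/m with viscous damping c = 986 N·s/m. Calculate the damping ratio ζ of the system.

Series springs: 1/k_eq = 4/353000, so k_eq = 353000/4 = 88250 N/m.
ω_n = √(k_eq/m) = √(88250/28.2) = 55.94 rad/s.
Critical damping c_c = 2√(k_eq·m) = 2√(88250 × 28.2) = 3155 N·s/m, so ζ = c/c_c = 986/3155 = 0.3125.

0.313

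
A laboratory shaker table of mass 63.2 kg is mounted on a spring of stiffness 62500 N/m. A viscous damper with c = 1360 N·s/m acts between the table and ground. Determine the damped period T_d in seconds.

0.213 s

ω_n = √(k/m) = √(62500/63.2) = 31.45 rad/s.
Critical damping c_c = 2√(k·m) = 2√(62500 × 63.2) = 3975 N·s/m, so ζ = c/c_c = 1360/3975 = 0.3421.
ω_d = ω_n√(1 − ζ²) = 31.45 × √(1 − 0.117) = 29.55 rad/s.
T_d = 2π/ω_d = 0.2126 s.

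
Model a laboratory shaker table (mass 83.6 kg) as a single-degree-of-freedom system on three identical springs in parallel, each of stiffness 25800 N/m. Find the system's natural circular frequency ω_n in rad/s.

Parallel springs add: k_eq = 3 × 25800 = 77400 N/m.
ω_n = √(k_eq/m) = √(77400/83.6) = √925.8 = 30.43 rad/s.

30.4 rad/s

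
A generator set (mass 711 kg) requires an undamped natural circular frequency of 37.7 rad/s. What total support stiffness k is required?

1010000 N/m

k = m·ω_n² = 711 × 37.70² = 711 × 1421 = 1011000 N/m.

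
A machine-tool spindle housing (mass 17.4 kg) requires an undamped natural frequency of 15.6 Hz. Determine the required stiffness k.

167000 N/m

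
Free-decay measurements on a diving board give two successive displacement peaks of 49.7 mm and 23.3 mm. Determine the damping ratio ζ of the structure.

0.120

Logarithmic decrement δ = (1/n)·ln(x₀/x_n) = (1/1)·ln(49.7/23.3) = (1/1)·ln(2.133) = 0.7576.
ζ = δ/√(4π² + δ²) = 0.7576/√(39.48 + 0.574) = 0.7576/6.329 = 0.1197.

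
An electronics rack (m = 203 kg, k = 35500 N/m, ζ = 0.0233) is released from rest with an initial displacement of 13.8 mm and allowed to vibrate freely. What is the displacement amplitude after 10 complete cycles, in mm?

3.19 mm

Logarithmic decrement δ = 2πζ/√(1 − ζ²) = 2π × 0.02330/√(1 − 0.000543) = 0.1464.
After n cycles, x_n/x₀ = e^(−nδ), so x_10 = 13.8 × e^(−10 × 0.1464) = 13.8 × 0.2312 = 3.191 mm.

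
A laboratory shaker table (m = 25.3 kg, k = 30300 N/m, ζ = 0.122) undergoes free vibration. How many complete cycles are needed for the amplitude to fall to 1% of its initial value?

Logarithmic decrement δ = 2πζ/√(1 − ζ²) = 2π × 0.1220/√(1 − 0.0149) = 0.7723.
x_n/x₀ = e^(−nδ) ≤ 0.01; take ln: n ≥ ln(1/0.01)/δ = 4.605/0.7723 = 5.963.
So 6 complete cycles are required.

6 cycles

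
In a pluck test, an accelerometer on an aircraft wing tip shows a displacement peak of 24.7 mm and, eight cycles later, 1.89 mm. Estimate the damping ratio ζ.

Logarithmic decrement δ = (1/n)·ln(x₀/x_n) = (1/8)·ln(24.7/1.89) = (1/8)·ln(13.07) = 0.3213.
ζ = δ/√(4π² + δ²) = 0.3213/√(39.48 + 0.103) = 0.3213/6.291 = 0.05107.

0.0511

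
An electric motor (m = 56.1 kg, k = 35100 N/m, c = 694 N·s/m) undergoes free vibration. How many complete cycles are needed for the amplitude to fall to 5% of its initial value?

2 cycles

ζ = c/(2√(km)) = 694/(2√(35100 × 56.1)) = 694/2806 = 0.2473.
Logarithmic decrement δ = 2πζ/√(1 − ζ²) = 2π × 0.2473/√(1 − 0.0611) = 1.604.
x_n/x₀ = e^(−nδ) ≤ 0.05; take ln: n ≥ ln(1/0.05)/δ = 2.996/1.604 = 1.868.
So 2 complete cycles are required.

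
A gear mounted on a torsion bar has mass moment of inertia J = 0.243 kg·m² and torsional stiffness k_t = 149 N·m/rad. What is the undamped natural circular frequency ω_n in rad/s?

24.8 rad/s

ω_n = √(k_t/J) = √(149/0.243) = √613.2 = 24.76 rad/s.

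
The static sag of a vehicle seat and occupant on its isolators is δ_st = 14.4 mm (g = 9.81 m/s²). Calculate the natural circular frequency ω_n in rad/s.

26.1 rad/s

ω_n = √(g/δ_st) = √(9.81/0.0144) = √681.2 = 26.10 rad/s.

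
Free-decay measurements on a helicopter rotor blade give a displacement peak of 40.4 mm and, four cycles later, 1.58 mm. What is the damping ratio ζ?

0.128

Logarithmic decrement δ = (1/n)·ln(x₀/x_n) = (1/4)·ln(40.4/1.58) = (1/4)·ln(25.57) = 0.8104.
ζ = δ/√(4π² + δ²) = 0.8104/√(39.48 + 0.657) = 0.8104/6.335 = 0.1279.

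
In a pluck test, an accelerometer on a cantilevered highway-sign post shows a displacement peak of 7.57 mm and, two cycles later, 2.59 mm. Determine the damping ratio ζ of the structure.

0.0850

Logarithmic decrement δ = (1/n)·ln(x₀/x_n) = (1/2)·ln(7.57/2.59) = (1/2)·ln(2.923) = 0.5363.
ζ = δ/√(4π² + δ²) = 0.5363/√(39.48 + 0.288) = 0.5363/6.306 = 0.08504.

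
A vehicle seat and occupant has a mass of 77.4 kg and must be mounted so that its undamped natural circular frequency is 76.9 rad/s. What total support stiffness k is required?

458000 N/m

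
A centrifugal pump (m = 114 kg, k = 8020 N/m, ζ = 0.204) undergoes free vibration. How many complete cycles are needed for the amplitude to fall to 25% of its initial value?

2 cycles

Logarithmic decrement δ = 2πζ/√(1 − ζ²) = 2π × 0.2040/√(1 − 0.0416) = 1.309.
x_n/x₀ = e^(−nδ) ≤ 0.25; take ln: n ≥ ln(1/0.25)/δ = 1.386/1.309 = 1.059.
So 2 complete cycles are required.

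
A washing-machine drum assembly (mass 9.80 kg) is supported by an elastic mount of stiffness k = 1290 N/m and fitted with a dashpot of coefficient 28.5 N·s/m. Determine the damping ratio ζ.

ω_n = √(k/m) = √(1290/9.80) = 11.47 rad/s.
Critical damping c_c = 2√(k·m) = 2√(1290 × 9.80) = 224.9 N·s/m, so ζ = c/c_c = 28.5/224.9 = 0.1267.

0.127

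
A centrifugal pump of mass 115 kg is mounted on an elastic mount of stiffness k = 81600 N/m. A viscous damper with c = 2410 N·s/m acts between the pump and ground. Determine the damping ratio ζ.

0.393

ω_n = √(k/m) = √(81600/115) = 26.64 rad/s.
Critical damping c_c = 2√(k·m) = 2√(81600 × 115) = 6127 N·s/m, so ζ = c/c_c = 2410/6127 = 0.3934.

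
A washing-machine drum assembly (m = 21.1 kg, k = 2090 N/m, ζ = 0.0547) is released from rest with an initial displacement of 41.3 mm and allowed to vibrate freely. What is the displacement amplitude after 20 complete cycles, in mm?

Logarithmic decrement δ = 2πζ/√(1 − ζ²) = 2π × 0.05470/√(1 − 0.00299) = 0.3442.
After n cycles, x_n/x₀ = e^(−nδ), so x_20 = 41.3 × e^(−20 × 0.3442) = 41.3 × 0.001024 = 0.04229 mm.

0.0423 mm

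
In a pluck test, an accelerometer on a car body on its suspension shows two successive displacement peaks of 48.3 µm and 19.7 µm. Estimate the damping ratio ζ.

0.141

Logarithmic decrement δ = (1/n)·ln(x₀/x_n) = (1/1)·ln(48.3/19.7) = (1/1)·ln(2.452) = 0.8968.
ζ = δ/√(4π² + δ²) = 0.8968/√(39.48 + 0.804) = 0.8968/6.347 = 0.1413.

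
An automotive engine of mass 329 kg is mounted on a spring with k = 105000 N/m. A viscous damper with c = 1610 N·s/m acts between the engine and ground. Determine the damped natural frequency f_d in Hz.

2.82 Hz

ω_n = √(k/m) = √(105000/329) = 17.86 rad/s.
Critical damping c_c = 2√(k·m) = 2√(105000 × 329) = 11750 N·s/m, so ζ = c/c_c = 1610/11750 = 0.1370.
ω_d = ω_n√(1 − ζ²) = 17.86 × √(1 − 0.0188) = 17.70 rad/s.
f_d = ω_d/(2π) = 2.816 Hz.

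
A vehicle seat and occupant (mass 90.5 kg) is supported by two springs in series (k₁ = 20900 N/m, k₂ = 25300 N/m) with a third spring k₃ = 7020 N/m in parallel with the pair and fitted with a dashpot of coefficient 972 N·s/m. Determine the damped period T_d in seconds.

0.475 s

Series pair: k_s = k₁k₂/(k₁+k₂) = (20900)(25300)/(20900 + 25300) = 11450 N/m. In parallel with k₃: k_eq = 11450 + 7020 = 18470 N/m.
ω_n = √(k_eq/m) = √(18470/90.5) = 14.28 rad/s.
Critical damping c_c = 2√(k_eq·m) = 2√(18470 × 90.5) = 2585 N·s/m, so ζ = c/c_c = 972/2585 = 0.3760.
ω_d = ω_n√(1 − ζ²) = 14.28 × √(1 − 0.141) = 13.24 rad/s.
T_d = 2π/ω_d = 0.4747 s.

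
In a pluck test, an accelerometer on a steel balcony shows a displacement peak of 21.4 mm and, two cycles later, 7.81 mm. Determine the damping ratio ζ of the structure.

0.0800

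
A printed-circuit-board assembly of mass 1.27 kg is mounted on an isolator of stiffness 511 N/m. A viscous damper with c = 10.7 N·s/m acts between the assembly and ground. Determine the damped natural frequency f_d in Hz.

3.12 Hz

ω_n = √(k/m) = √(511.0/1.27) = 20.06 rad/s.
Critical damping c_c = 2√(k·m) = 2√(511.0 × 1.27) = 50.95 N·s/m, so ζ = c/c_c = 10.7/50.95 = 0.2100.
ω_d = ω_n√(1 − ζ²) = 20.06 × √(1 − 0.0441) = 19.61 rad/s.
f_d = ω_d/(2π) = 3.121 Hz.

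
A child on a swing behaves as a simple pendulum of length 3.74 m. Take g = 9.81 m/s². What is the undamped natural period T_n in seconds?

For a simple pendulum ω_n = √(g/L) = √(9.81/3.74) = √2.623 = 1.620 rad/s.
T_n = 2π/ω_n = 6.283/1.620 = 3.880 s.

3.88 s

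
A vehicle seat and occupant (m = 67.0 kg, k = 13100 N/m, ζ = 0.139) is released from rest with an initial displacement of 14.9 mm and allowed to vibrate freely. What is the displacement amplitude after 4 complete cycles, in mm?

Logarithmic decrement δ = 2πζ/√(1 − ζ²) = 2π × 0.1390/√(1 − 0.0193) = 0.8819.
After n cycles, x_n/x₀ = e^(−nδ), so x_4 = 14.9 × e^(−4 × 0.8819) = 14.9 × 0.02937 = 0.4377 mm.

0.438 mm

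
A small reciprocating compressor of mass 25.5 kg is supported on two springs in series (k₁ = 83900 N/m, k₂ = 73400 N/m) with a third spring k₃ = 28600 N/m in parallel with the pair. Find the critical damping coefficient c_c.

2630 N·s/m

Series pair: k_s = k₁k₂/(k₁+k₂) = (83900)(73400)/(83900 + 73400) = 39150 N/m. In parallel with k₃: k_eq = 39150 + 28600 = 67750 N/m.
c_c = 2√(k_eq·m) = 2√(67750 × 25.5) = 2 × 1314 = 2629 N·s/m.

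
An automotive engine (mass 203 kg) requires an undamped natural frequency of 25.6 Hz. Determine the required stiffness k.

ω_n = 2πf_n = 2π × 25.6 = 160.8 rad/s.
k = m·ω_n² = 203 × 160.8² = 203 × 25870 = 5252000 N/m.

5250000 N/m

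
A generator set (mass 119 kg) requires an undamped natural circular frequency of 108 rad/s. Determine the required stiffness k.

k = m·ω_n² = 119 × 108.0² = 119 × 11660 = 1388000 N/m.

1390000 N/m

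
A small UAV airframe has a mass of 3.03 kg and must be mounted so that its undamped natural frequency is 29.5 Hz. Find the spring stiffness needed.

ω_n = 2πf_n = 2π × 29.5 = 185.4 rad/s.
k = m·ω_n² = 3.03 × 185.4² = 3.03 × 34360 = 104100 N/m.

104000 N/m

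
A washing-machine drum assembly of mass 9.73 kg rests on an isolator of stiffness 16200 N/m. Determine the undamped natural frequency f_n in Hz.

ω_n = √(k/m) = √(16200/9.73) = √1665 = 40.80 rad/s.
f_n = ω_n/(2π) = 40.80/6.283 = 6.494 Hz.

6.49 Hz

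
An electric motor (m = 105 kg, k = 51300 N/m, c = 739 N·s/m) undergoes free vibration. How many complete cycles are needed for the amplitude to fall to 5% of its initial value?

3 cycles

ζ = c/(2√(km)) = 739/(2√(51300 × 105)) = 739/4642 = 0.1592.
Logarithmic decrement δ = 2πζ/√(1 − ζ²) = 2π × 0.1592/√(1 − 0.0253) = 1.013.
x_n/x₀ = e^(−nδ) ≤ 0.05; take ln: n ≥ ln(1/0.05)/δ = 2.996/1.013 = 2.957.
So 3 complete cycles are required.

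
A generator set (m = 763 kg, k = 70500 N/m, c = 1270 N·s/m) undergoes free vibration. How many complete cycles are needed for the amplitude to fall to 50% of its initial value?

2 cycles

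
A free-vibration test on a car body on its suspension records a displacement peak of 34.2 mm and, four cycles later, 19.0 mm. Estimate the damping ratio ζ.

0.0234

Logarithmic decrement δ = (1/n)·ln(x₀/x_n) = (1/4)·ln(34.2/19.0) = (1/4)·ln(1.800) = 0.1469.
ζ = δ/√(4π² + δ²) = 0.1469/√(39.48 + 0.0216) = 0.1469/6.285 = 0.02338.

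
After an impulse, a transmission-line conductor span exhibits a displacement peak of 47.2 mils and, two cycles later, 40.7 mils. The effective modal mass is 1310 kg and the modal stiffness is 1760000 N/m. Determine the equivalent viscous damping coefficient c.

1130 N·s/m

Logarithmic decrement δ = (1/n)·ln(x₀/x_n) = (1/2)·ln(47.2/40.7) = (1/2)·ln(1.160) = 0.07408.
ζ = δ/√(4π² + δ²) = 0.07408/√(39.48 + 0.00549) = 0.07408/6.284 = 0.01179.
c = ζ · 2√(km) = 0.01179 × 2√(1760000 × 1310) = 0.01179 × 96030 = 1132 N·s/m.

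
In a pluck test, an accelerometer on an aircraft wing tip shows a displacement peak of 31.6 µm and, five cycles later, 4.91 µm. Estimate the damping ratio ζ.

Logarithmic decrement δ = (1/n)·ln(x₀/x_n) = (1/5)·ln(31.6/4.91) = (1/5)·ln(6.436) = 0.3724.
ζ = δ/√(4π² + δ²) = 0.3724/√(39.48 + 0.139) = 0.3724/6.294 = 0.05916.

0.0592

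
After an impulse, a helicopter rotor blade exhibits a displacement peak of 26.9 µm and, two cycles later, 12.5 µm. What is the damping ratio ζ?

0.0609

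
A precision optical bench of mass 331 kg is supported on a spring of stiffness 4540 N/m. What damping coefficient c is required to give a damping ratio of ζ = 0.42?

1030 N·s/m

c_c = 2√(k·m) = 2√(4540 × 331) = 2452 N·s/m.
c = ζ·c_c = 0.42 × 2452 = 1030 N·s/m.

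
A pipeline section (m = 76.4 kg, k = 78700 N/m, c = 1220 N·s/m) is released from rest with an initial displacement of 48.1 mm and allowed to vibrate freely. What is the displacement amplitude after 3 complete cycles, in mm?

0.380 mm

ζ = c/(2√(km)) = 1220/(2√(78700 × 76.4)) = 1220/4904 = 0.2488.
Logarithmic decrement δ = 2πζ/√(1 − ζ²) = 2π × 0.2488/√(1 − 0.0619) = 1.614.
After n cycles, x_n/x₀ = e^(−nδ), so x_3 = 48.1 × e^(−3 × 1.614) = 48.1 × 0.007896 = 0.3798 mm.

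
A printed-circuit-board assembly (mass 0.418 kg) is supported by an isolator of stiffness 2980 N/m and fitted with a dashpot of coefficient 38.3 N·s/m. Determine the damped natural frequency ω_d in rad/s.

ω_n = √(k/m) = √(2980/0.418) = 84.43 rad/s.
Critical damping c_c = 2√(k·m) = 2√(2980 × 0.418) = 70.59 N·s/m, so ζ = c/c_c = 38.3/70.59 = 0.5426.
ω_d = ω_n√(1 − ζ²) = 84.43 × √(1 − 0.294) = 70.92 rad/s.

70.9 rad/s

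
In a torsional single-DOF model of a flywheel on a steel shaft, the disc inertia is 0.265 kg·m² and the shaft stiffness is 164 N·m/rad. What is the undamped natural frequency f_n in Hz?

3.96 Hz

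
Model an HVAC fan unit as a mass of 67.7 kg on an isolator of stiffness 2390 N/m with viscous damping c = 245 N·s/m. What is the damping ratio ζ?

ω_n = √(k/m) = √(2390/67.7) = 5.942 rad/s.
Critical damping c_c = 2√(k·m) = 2√(2390 × 67.7) = 804.5 N·s/m, so ζ = c/c_c = 245/804.5 = 0.3045.

0.305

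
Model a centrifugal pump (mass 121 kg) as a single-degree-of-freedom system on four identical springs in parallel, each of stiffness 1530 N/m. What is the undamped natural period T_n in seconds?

0.883 s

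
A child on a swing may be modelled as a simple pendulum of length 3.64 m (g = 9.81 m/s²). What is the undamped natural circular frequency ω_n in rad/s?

1.64 rad/s

For a simple pendulum ω_n = √(g/L) = √(9.81/3.64) = √2.695 = 1.642 rad/s.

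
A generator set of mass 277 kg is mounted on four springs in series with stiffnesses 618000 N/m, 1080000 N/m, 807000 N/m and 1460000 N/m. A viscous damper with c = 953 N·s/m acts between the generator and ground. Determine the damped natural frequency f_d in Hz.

4.52 Hz

Series springs: 1/k_eq = 1/618000 + 1/1080000 + 1/807000 + 1/1460000 = 4.468×10^-6, so k_eq = 223800 N/m.
ω_n = √(k_eq/m) = √(223800/277) = 28.42 rad/s.
Critical damping c_c = 2√(k_eq·m) = 2√(223800 × 277) = 15750 N·s/m, so ζ = c/c_c = 953/15750 = 0.06052.
ω_d = ω_n√(1 − ζ²) = 28.42 × √(1 − 0.00366) = 28.37 rad/s.
f_d = ω_d/(2π) = 4.516 Hz.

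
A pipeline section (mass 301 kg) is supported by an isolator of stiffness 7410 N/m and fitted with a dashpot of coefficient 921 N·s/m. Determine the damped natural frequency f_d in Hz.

0.751 Hz

ω_n = √(k/m) = √(7410/301) = 4.962 rad/s.
Critical damping c_c = 2√(k·m) = 2√(7410 × 301) = 2987 N·s/m, so ζ = c/c_c = 921/2987 = 0.3083.
ω_d = ω_n√(1 − ζ²) = 4.962 × √(1 − 0.0951) = 4.720 rad/s.
f_d = ω_d/(2π) = 0.7512 Hz.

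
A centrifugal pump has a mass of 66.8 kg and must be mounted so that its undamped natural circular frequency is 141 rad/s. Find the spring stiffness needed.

1330000 N/m

k = m·ω_n² = 66.8 × 141.0² = 66.8 × 19880 = 1328000 N/m.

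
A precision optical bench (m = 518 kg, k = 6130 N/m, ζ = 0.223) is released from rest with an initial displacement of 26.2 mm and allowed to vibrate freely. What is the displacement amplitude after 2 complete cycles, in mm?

Logarithmic decrement δ = 2πζ/√(1 − ζ²) = 2π × 0.2230/√(1 − 0.0497) = 1.437.
After n cycles, x_n/x₀ = e^(−nδ), so x_2 = 26.2 × e^(−2 × 1.437) = 26.2 × 0.05643 = 1.479 mm.

1.48 mm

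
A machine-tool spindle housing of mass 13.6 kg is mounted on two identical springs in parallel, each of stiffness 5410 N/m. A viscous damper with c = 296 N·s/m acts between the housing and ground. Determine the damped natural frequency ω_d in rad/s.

Parallel springs add: k_eq = 2 × 5410 = 10820 N/m.
ω_n = √(k_eq/m) = √(10820/13.6) = 28.21 rad/s.
Critical damping c_c = 2√(k_eq·m) = 2√(10820 × 13.6) = 767.2 N·s/m, so ζ = c/c_c = 296/767.2 = 0.3858.
ω_d = ω_n√(1 − ζ²) = 28.21 × √(1 − 0.149) = 26.02 rad/s.

26.0 rad/s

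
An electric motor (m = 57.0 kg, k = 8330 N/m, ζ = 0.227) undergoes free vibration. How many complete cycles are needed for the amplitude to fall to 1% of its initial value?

4 cycles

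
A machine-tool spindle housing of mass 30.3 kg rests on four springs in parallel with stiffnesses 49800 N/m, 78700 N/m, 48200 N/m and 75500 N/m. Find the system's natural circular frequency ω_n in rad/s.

91.2 rad/s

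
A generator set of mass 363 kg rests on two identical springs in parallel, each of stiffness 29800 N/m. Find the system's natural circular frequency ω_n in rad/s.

12.8 rad/s

Parallel springs add: k_eq = 2 × 29800 = 59600 N/m.
ω_n = √(k_eq/m) = √(59600/363) = √164.2 = 12.81 rad/s.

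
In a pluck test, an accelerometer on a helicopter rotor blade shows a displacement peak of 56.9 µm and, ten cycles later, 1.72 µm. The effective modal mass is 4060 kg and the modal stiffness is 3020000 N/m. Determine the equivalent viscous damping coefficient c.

12300 N·s/m

Logarithmic decrement δ = (1/n)·ln(x₀/x_n) = (1/10)·ln(56.9/1.72) = (1/10)·ln(33.08) = 0.3499.
ζ = δ/√(4π² + δ²) = 0.3499/√(39.48 + 0.122) = 0.3499/6.293 = 0.05560.
c = ζ · 2√(km) = 0.05560 × 2√(3020000 × 4060) = 0.05560 × 221500 = 12310 N·s/m.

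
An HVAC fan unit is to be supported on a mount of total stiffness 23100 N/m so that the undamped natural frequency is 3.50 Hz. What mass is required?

ω_n = 2πf_n = 2π × 3.50 = 21.99 rad/s.
m = k/ω_n² = 23100/21.99² = 23100/483.6 = 47.77 kg.

47.8 kg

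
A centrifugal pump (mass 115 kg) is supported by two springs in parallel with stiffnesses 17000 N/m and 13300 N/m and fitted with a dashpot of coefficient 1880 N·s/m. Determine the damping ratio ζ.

0.504

Parallel springs add: k_eq = 17000 + 13300 = 30300 N/m.
ω_n = √(k_eq/m) = √(30300/115) = 16.23 rad/s.
Critical damping c_c = 2√(k_eq·m) = 2√(30300 × 115) = 3733 N·s/m, so ζ = c/c_c = 1880/3733 = 0.5036.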